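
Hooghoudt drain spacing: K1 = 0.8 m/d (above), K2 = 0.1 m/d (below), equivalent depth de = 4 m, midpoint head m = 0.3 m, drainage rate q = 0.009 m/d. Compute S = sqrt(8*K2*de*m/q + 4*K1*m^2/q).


S^2 = 8*K2*de*m/q + 4*K1*m^2/q
S^2 = 8*0.1*4*0.3/0.009 + 4*0.8*0.3^2/0.009
S = sqrt(138.6667)

11.7757 m


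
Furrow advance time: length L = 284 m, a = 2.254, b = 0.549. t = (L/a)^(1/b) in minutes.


t = (L/a)^(1/b)
t = (284/2.254)^(1/0.549)
t = 125.998225^(1/0.549)

6695.7682 min


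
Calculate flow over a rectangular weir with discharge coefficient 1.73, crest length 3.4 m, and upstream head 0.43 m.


Q = C * L * H^(3/2) = 1.73 * 3.4 * 0.43^1.5 = 1.73 * 3.4 * 0.281970

1.6585 m^3/s


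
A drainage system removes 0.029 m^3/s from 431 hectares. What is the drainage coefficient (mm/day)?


DC = Q * 86400 / (A * 10000) * 1000
DC = 0.029 * 86400 / (431 * 10000) * 1000
DC = 2505600.0000 / 4310000

0.5813 mm/day


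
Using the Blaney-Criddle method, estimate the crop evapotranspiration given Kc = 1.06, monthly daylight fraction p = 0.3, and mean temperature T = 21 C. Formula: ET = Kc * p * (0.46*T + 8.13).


ET = Kc * p * (0.46*T + 8.13)
ET = 1.06 * 0.3 * (0.46*21 + 8.13)
ET = 1.06 * 0.3 * 17.7900

5.6572 mm/day


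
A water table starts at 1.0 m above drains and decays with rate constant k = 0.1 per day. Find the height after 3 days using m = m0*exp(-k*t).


m = m0 * exp(-k*t)
m = 1.0 * exp(-0.1 * 3)
m = 1.0 * exp(-0.3000)

0.7408 m


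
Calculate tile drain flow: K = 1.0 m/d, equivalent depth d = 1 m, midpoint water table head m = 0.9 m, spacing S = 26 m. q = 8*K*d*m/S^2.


q = 8*K*d*m/S^2
q = 8*1.0*1*0.9/26^2
q = 7.2000 / 676

0.0107 m/d


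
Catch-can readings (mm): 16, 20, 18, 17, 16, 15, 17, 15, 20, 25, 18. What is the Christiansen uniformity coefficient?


mean = 17.909091 mm
MAD = 2.082645 mm
CU = (1 - 2.082645/17.909091)*100

88.3710 %


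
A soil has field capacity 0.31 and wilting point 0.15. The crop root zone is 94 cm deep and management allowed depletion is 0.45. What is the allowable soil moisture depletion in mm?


SMD = (FC - PWP) * d * MAD * 10
SMD = (0.31 - 0.15) * 94 * 0.45 * 10
SMD = 0.1600 * 94 * 0.45 * 10

67.6800 mm


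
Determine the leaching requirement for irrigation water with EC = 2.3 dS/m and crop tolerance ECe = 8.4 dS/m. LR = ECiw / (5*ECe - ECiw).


LR = ECiw / (5*ECe - ECiw)
LR = 2.3 / (5*8.4 - 2.3)
LR = 2.3 / 39.7000

0.0579


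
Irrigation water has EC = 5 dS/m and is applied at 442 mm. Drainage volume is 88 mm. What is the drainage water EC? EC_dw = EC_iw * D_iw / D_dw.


EC_dw = EC_iw * D_iw / D_dw
EC_dw = 5 * 442 / 88
EC_dw = 2210 / 88

25.1136 dS/m


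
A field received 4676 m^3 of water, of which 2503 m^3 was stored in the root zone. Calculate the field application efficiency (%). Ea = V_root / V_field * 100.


Ea = V_root / V_field * 100 = 2503 / 4676 * 100 = 53.5287%

53.5287 %


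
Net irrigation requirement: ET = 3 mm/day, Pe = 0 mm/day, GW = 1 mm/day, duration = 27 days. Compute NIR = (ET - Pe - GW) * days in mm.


Daily deficit = ET - Pe - GW = 3 - 0 - 1 = 2 mm/day
NIR = 2 * 27 = 54 mm

54.0000 mm


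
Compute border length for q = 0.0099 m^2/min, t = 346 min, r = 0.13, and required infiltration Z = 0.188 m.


L = q*t/((1+r)*Z)
L = 0.0099*346/((1+0.13)*0.188)
L = 3.4254/0.21244

16.1241 m


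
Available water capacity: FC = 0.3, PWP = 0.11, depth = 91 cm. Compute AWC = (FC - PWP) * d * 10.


AWC = (FC - PWP) * d * 10
AWC = (0.3 - 0.11) * 91 * 10
AWC = 0.1900 * 91 * 10

172.9000 mm


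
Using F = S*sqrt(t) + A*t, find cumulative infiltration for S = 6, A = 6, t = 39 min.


F = S*sqrt(t) + A*t
F = 6*sqrt(39) + 6*39
F = 6*6.244998 + 234

271.4700 mm


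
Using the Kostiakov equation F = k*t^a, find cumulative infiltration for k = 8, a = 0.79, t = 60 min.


F = k * t^a = 8 * 60^0.79
F = 8 * 25.394490

203.1559 mm


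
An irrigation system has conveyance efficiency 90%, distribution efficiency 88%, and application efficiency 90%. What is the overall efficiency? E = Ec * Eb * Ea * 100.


Ec = 0.9, Eb = 0.88, Ea = 0.9
E = 0.9 * 0.88 * 0.9 * 100 = 71.2800%

71.2800 %


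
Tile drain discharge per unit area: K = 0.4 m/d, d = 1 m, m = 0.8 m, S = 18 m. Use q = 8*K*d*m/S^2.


q = 8*K*d*m/S^2
q = 8*0.4*1*0.8/18^2
q = 2.5600 / 324

0.0079 m/d


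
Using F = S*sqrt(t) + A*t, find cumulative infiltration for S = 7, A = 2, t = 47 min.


F = S*sqrt(t) + A*t
F = 7*sqrt(47) + 2*47
F = 7*6.855655 + 94

141.9896 mm


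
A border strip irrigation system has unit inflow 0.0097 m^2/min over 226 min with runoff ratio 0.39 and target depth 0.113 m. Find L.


L = q*t/((1+r)*Z)
L = 0.0097*226/((1+0.39)*0.113)
L = 2.1922/0.15707

13.9568 m


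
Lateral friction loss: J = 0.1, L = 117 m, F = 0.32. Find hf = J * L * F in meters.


hf = J * L * F = 0.1 * 117 * 0.32 = 3.7440 m

3.7440 m


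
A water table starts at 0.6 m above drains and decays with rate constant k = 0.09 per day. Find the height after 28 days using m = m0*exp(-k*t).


m = m0 * exp(-k*t)
m = 0.6 * exp(-0.09 * 28)
m = 0.6 * exp(-2.5200)

0.0483 m


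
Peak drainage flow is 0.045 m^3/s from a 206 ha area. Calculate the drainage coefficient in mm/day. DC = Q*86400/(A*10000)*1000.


DC = Q * 86400 / (A * 10000) * 1000
DC = 0.045 * 86400 / (206 * 10000) * 1000
DC = 3888000.0000 / 2060000

1.8874 mm/day


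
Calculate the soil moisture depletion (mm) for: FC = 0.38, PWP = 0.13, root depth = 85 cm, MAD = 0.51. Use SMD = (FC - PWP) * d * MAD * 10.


SMD = (FC - PWP) * d * MAD * 10
SMD = (0.38 - 0.13) * 85 * 0.51 * 10
SMD = 0.2500 * 85 * 0.51 * 10

108.3750 mm


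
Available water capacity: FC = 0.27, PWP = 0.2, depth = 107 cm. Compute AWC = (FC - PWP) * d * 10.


AWC = (FC - PWP) * d * 10
AWC = (0.27 - 0.2) * 107 * 10
AWC = 0.0700 * 107 * 10

74.9000 mm


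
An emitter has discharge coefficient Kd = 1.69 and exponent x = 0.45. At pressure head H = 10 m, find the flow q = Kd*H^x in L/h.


q = Kd * H^x = 1.69 * 10^0.45 = 1.69 * 2.818383

4.7631 L/h


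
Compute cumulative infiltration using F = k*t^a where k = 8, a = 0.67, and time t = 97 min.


F = k * t^a = 8 * 97^0.67
F = 8 * 21.435670

171.4854 mm


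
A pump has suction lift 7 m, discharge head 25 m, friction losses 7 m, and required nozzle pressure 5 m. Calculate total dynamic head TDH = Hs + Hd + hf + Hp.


TDH = Hs + Hd + hf + Hp = 7 + 25 + 7 + 5 = 44

44 m


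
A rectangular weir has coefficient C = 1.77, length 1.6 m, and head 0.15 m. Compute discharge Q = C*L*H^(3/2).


Q = C * L * H^(3/2) = 1.77 * 1.6 * 0.15^1.5 = 1.77 * 1.6 * 0.058095

0.1645 m^3/s


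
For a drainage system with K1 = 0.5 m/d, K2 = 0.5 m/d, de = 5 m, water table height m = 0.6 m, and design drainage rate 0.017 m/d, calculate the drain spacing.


S^2 = 8*K2*de*m/q + 4*K1*m^2/q
S^2 = 8*0.5*5*0.6/0.017 + 4*0.5*0.6^2/0.017
S = sqrt(748.2353)

27.3539 m


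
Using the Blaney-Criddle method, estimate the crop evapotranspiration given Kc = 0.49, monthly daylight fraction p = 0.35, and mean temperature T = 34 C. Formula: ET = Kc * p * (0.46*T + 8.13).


ET = Kc * p * (0.46*T + 8.13)
ET = 0.49 * 0.35 * (0.46*34 + 8.13)
ET = 0.49 * 0.35 * 23.7700

4.0766 mm/day


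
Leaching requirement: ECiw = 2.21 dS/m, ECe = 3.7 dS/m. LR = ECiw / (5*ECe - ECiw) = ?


LR = ECiw / (5*ECe - ECiw)
LR = 2.21 / (5*3.7 - 2.21)
LR = 2.21 / 16.2900

0.1357


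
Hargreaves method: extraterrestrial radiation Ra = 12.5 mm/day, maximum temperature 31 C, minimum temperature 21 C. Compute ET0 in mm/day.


Tmean = (Tmax + Tmin)/2 = (31 + 21)/2 = 26.0
ET0 = 0.0023 * 12.5 * (26.0 + 17.8) * sqrt(31 - 21)
ET0 = 0.0023 * 12.5 * 43.8 * 3.162278

3.9821 mm/day


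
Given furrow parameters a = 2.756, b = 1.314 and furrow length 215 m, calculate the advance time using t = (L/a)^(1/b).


t = (L/a)^(1/b)
t = (215/2.756)^(1/1.314)
t = 78.011611^(1/1.314)

27.5423 min


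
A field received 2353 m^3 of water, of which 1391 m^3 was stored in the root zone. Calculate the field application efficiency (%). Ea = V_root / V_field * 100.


Ea = V_root / V_field * 100 = 1391 / 2353 * 100 = 59.1160%

59.1160 %


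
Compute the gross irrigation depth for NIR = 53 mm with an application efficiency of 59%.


Ea = 59% = 0.59
GID = NIR / Ea = 53 / 0.59 = 89.8305 mm

89.8305 mm


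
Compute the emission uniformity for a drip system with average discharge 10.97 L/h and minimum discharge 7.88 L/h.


EU = (q_min/q_avg)*100 = (7.88/10.97)*100 = 71.8323%

71.8323 %


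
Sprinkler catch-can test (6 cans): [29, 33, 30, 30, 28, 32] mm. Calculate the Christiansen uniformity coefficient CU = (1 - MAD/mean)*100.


mean = 30.333333 mm
MAD = 1.444444 mm
CU = (1 - 1.444444/30.333333)*100

95.2381 %


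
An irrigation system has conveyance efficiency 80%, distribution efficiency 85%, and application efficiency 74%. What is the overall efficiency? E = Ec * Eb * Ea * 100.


Ec = 0.8, Eb = 0.85, Ea = 0.74
E = 0.8 * 0.85 * 0.74 * 100 = 50.3200%

50.3200 %


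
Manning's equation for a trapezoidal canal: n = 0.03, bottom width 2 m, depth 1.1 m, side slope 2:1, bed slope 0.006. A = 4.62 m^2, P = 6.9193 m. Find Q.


R = A/P = 4.62/6.9193 = 0.667698
Q = (1/0.03) * 4.62 * 0.667698^(2/3) * 0.006^0.5

9.1128 m^3/s


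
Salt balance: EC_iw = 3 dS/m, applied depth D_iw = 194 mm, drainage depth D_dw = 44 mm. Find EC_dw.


EC_dw = EC_iw * D_iw / D_dw
EC_dw = 3 * 194 / 44
EC_dw = 582 / 44

13.2273 dS/m


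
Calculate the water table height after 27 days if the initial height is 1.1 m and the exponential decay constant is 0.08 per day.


m = m0 * exp(-k*t)
m = 1.1 * exp(-0.08 * 27)
m = 1.1 * exp(-2.1600)

0.1269 m


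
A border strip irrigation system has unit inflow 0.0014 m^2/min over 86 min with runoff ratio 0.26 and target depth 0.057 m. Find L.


L = q*t/((1+r)*Z)
L = 0.0014*86/((1+0.26)*0.057)
L = 0.1204/0.07182

1.6764 m


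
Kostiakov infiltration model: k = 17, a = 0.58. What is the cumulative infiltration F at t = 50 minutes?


F = k * t^a = 17 * 50^0.58
F = 17 * 9.669468

164.3810 mm


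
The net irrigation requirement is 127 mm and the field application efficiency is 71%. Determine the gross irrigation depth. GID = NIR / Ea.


Ea = 71% = 0.71
GID = NIR / Ea = 127 / 0.71 = 178.8732 mm

178.8732 mm


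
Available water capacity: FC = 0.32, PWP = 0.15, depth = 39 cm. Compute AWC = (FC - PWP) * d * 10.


AWC = (FC - PWP) * d * 10
AWC = (0.32 - 0.15) * 39 * 10
AWC = 0.1700 * 39 * 10

66.3000 mm


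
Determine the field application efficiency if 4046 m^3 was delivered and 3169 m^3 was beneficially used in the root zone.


Ea = V_root / V_field * 100 = 3169 / 4046 * 100 = 78.3243%

78.3243 %


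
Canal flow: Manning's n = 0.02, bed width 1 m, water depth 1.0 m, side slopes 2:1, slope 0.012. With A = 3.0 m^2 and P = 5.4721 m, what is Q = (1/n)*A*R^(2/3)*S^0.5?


R = A/P = 3.0/5.4721 = 0.548236
Q = (1/0.02) * 3.0 * 0.548236^(2/3) * 0.012^0.5

11.0068 m^3/s


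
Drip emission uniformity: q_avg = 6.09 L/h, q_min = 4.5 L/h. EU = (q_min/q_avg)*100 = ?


EU = (q_min/q_avg)*100 = (4.5/6.09)*100 = 73.8916%

73.8916 %


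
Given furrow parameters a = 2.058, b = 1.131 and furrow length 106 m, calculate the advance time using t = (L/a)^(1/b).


t = (L/a)^(1/b)
t = (106/2.058)^(1/1.131)
t = 51.506317^(1/1.131)

32.6273 min


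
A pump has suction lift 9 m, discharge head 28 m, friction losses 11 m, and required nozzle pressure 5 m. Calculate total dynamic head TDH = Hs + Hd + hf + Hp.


TDH = Hs + Hd + hf + Hp = 9 + 28 + 11 + 5 = 53

53 m


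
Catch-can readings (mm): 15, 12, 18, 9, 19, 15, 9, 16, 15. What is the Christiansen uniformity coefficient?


mean = 14.222222 mm
MAD = 2.814815 mm
CU = (1 - 2.814815/14.222222)*100

80.2083 %


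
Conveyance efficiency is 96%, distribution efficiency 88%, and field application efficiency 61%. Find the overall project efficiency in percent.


Ec = 0.96, Eb = 0.88, Ea = 0.61
E = 0.96 * 0.88 * 0.61 * 100 = 51.5328%

51.5328 %


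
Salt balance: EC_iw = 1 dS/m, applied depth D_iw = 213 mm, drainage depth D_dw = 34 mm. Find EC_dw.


EC_dw = EC_iw * D_iw / D_dw
EC_dw = 1 * 213 / 34
EC_dw = 213 / 34

6.2647 dS/m


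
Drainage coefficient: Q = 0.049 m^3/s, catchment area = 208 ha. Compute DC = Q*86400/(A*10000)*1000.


DC = Q * 86400 / (A * 10000) * 1000
DC = 0.049 * 86400 / (208 * 10000) * 1000
DC = 4233600.0000 / 2080000

2.0354 mm/day


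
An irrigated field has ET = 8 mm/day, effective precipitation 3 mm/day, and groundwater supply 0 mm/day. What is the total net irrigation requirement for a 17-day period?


Daily deficit = ET - Pe - GW = 8 - 3 - 0 = 5 mm/day
NIR = 5 * 17 = 85 mm

85.0000 mm


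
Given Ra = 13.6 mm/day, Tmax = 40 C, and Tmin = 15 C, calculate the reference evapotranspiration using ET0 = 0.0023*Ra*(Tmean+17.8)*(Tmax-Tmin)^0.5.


Tmean = (Tmax + Tmin)/2 = (40 + 15)/2 = 27.5
ET0 = 0.0023 * 13.6 * (27.5 + 17.8) * sqrt(40 - 15)
ET0 = 0.0023 * 13.6 * 45.3 * 5.000000

7.0849 mm/day


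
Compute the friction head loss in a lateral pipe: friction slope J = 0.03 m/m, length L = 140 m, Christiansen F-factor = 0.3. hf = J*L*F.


hf = J * L * F = 0.03 * 140 * 0.3 = 1.2600 m

1.2600 m


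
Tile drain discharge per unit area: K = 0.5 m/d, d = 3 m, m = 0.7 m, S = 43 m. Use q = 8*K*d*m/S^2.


q = 8*K*d*m/S^2
q = 8*0.5*3*0.7/43^2
q = 8.4000 / 1849

0.0045 m/d


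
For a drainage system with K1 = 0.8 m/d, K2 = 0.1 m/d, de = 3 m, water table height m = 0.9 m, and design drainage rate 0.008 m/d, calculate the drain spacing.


S^2 = 8*K2*de*m/q + 4*K1*m^2/q
S^2 = 8*0.1*3*0.9/0.008 + 4*0.8*0.9^2/0.008
S = sqrt(594.0000)

24.3721 m


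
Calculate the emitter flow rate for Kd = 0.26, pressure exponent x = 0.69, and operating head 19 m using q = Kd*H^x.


q = Kd * H^x = 0.26 * 19^0.69 = 0.26 * 7.626758

1.9830 L/h


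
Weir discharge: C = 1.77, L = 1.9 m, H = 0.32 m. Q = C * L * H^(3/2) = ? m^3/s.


Q = C * L * H^(3/2) = 1.77 * 1.9 * 0.32^1.5 = 1.77 * 1.9 * 0.181019

0.6088 m^3/s


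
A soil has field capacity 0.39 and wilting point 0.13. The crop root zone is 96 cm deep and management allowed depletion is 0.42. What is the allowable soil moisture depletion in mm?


SMD = (FC - PWP) * d * MAD * 10
SMD = (0.39 - 0.13) * 96 * 0.42 * 10
SMD = 0.2600 * 96 * 0.42 * 10

104.8320 mm


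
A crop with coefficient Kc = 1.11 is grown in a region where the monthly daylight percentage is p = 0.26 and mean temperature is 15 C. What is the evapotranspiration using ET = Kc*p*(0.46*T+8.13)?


ET = Kc * p * (0.46*T + 8.13)
ET = 1.11 * 0.26 * (0.46*15 + 8.13)
ET = 1.11 * 0.26 * 15.0300

4.3377 mm/day


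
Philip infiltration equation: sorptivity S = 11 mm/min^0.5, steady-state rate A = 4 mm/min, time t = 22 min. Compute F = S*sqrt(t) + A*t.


F = S*sqrt(t) + A*t
F = 11*sqrt(22) + 4*22
F = 11*4.690416 + 88

139.5946 mm


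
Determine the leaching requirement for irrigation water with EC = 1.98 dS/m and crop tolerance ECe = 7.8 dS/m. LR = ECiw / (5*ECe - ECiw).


LR = ECiw / (5*ECe - ECiw)
LR = 1.98 / (5*7.8 - 1.98)
LR = 1.98 / 37.0200

0.0535


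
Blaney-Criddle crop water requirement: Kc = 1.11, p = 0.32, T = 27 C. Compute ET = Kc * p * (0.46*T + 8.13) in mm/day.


ET = Kc * p * (0.46*T + 8.13)
ET = 1.11 * 0.32 * (0.46*27 + 8.13)
ET = 1.11 * 0.32 * 20.5500

7.2994 mm/day


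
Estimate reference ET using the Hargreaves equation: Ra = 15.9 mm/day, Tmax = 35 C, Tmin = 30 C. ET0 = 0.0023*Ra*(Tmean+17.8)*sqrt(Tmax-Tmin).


Tmean = (Tmax + Tmin)/2 = (35 + 30)/2 = 32.5
ET0 = 0.0023 * 15.9 * (32.5 + 17.8) * sqrt(35 - 30)
ET0 = 0.0023 * 15.9 * 50.3 * 2.236068

4.1132 mm/day


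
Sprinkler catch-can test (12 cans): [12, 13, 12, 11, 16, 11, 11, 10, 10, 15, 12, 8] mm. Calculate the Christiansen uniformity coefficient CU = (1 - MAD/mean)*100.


mean = 11.750000 mm
MAD = 1.583333 mm
CU = (1 - 1.583333/11.750000)*100

86.5248 %


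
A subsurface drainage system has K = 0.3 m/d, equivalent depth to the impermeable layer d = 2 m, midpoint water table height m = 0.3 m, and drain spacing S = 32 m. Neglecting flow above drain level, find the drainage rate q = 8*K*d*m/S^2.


q = 8*K*d*m/S^2
q = 8*0.3*2*0.3/32^2
q = 1.4400 / 1024

0.0014 m/d


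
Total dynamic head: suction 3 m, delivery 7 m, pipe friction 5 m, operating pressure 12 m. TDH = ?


TDH = Hs + Hd + hf + Hp = 3 + 7 + 5 + 12 = 27

27 m


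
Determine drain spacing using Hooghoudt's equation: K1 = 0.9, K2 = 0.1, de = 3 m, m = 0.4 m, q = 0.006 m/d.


S^2 = 8*K2*de*m/q + 4*K1*m^2/q
S^2 = 8*0.1*3*0.4/0.006 + 4*0.9*0.4^2/0.006
S = sqrt(256.0000)

16.0000 m


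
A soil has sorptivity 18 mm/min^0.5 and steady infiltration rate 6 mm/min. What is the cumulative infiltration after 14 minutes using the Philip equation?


F = S*sqrt(t) + A*t
F = 18*sqrt(14) + 6*14
F = 18*3.741657 + 84

151.3498 mm


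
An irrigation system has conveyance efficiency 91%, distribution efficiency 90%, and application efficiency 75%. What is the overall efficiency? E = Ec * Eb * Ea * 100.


Ec = 0.91, Eb = 0.9, Ea = 0.75
E = 0.91 * 0.9 * 0.75 * 100 = 61.4250%

61.4250 %


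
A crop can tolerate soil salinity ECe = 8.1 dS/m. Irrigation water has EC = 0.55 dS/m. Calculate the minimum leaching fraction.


LR = ECiw / (5*ECe - ECiw)
LR = 0.55 / (5*8.1 - 0.55)
LR = 0.55 / 39.9500

0.0138


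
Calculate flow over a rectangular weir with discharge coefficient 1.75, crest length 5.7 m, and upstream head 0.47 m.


Q = C * L * H^(3/2) = 1.75 * 5.7 * 0.47^1.5 = 1.75 * 5.7 * 0.322216

3.2141 m^3/s


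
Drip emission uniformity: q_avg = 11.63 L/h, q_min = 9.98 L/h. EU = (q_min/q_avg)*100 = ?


EU = (q_min/q_avg)*100 = (9.98/11.63)*100 = 85.8126%

85.8126 %


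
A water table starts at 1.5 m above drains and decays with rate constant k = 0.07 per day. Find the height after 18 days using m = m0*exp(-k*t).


m = m0 * exp(-k*t)
m = 1.5 * exp(-0.07 * 18)
m = 1.5 * exp(-1.2600)

0.4255 m


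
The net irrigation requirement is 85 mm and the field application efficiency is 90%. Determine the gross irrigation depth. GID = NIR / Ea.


Ea = 90% = 0.9
GID = NIR / Ea = 85 / 0.9 = 94.4444 mm

94.4444 mm


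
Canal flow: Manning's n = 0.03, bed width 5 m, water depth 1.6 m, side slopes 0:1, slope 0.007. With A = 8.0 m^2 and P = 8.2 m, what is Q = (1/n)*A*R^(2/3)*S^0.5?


R = A/P = 8.0/8.2 = 0.975610
Q = (1/0.03) * 8.0 * 0.975610^(2/3) * 0.007^0.5

21.9467 m^3/s


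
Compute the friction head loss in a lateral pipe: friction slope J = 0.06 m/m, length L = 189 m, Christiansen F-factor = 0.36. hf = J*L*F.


hf = J * L * F = 0.06 * 189 * 0.36 = 4.0824 m

4.0824 m


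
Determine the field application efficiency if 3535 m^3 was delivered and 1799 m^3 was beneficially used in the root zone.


Ea = V_root / V_field * 100 = 1799 / 3535 * 100 = 50.8911%

50.8911 %


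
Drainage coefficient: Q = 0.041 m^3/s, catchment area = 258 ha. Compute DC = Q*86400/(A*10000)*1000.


DC = Q * 86400 / (A * 10000) * 1000
DC = 0.041 * 86400 / (258 * 10000) * 1000
DC = 3542400.0000 / 2580000

1.3730 mm/day


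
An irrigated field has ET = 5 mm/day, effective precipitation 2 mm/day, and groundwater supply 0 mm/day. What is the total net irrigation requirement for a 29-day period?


Daily deficit = ET - Pe - GW = 5 - 2 - 0 = 3 mm/day
NIR = 3 * 29 = 87 mm

87.0000 mm


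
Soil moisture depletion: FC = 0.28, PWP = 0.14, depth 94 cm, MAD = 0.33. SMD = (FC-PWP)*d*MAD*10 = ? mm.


SMD = (FC - PWP) * d * MAD * 10
SMD = (0.28 - 0.14) * 94 * 0.33 * 10
SMD = 0.1400 * 94 * 0.33 * 10

43.4280 mm


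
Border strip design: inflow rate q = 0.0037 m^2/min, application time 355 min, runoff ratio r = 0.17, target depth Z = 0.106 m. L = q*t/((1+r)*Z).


L = q*t/((1+r)*Z)
L = 0.0037*355/((1+0.17)*0.106)
L = 1.3135/0.12402

10.5910 m


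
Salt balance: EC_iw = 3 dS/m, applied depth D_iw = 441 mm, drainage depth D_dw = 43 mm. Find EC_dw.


EC_dw = EC_iw * D_iw / D_dw
EC_dw = 3 * 441 / 43
EC_dw = 1323 / 43

30.7674 dS/m


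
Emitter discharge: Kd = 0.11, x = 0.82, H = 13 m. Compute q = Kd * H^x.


q = Kd * H^x = 0.11 * 13^0.82 = 0.11 * 8.192823

0.9012 L/h


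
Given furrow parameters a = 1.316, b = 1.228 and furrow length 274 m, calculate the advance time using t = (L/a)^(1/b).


t = (L/a)^(1/b)
t = (274/1.316)^(1/1.228)
t = 208.206687^(1/1.228)

77.2725 min


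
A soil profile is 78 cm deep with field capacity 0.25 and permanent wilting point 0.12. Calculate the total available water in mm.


AWC = (FC - PWP) * d * 10
AWC = (0.25 - 0.12) * 78 * 10
AWC = 0.1300 * 78 * 10

101.4000 mm


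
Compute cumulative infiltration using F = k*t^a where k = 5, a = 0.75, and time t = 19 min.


F = k * t^a = 5 * 19^0.75
F = 5 * 9.100499

45.5025 mm


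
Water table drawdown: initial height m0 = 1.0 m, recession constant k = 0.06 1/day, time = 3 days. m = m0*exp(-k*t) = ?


m = m0 * exp(-k*t)
m = 1.0 * exp(-0.06 * 3)
m = 1.0 * exp(-0.1800)

0.8353 m


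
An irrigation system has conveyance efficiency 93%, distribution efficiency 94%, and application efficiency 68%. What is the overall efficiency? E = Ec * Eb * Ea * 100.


Ec = 0.93, Eb = 0.94, Ea = 0.68
E = 0.93 * 0.94 * 0.68 * 100 = 59.4456%

59.4456 %


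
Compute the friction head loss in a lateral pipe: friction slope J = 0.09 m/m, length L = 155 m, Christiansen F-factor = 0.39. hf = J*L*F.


hf = J * L * F = 0.09 * 155 * 0.39 = 5.4405 m

5.4405 m


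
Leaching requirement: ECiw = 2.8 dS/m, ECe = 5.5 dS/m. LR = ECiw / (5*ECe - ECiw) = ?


LR = ECiw / (5*ECe - ECiw)
LR = 2.8 / (5*5.5 - 2.8)
LR = 2.8 / 24.7000

0.1134


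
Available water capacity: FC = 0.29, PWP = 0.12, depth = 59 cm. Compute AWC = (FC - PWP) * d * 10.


AWC = (FC - PWP) * d * 10
AWC = (0.29 - 0.12) * 59 * 10
AWC = 0.1700 * 59 * 10

100.3000 mm


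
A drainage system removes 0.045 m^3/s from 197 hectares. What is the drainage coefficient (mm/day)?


DC = Q * 86400 / (A * 10000) * 1000
DC = 0.045 * 86400 / (197 * 10000) * 1000
DC = 3888000.0000 / 1970000

1.9736 mm/day


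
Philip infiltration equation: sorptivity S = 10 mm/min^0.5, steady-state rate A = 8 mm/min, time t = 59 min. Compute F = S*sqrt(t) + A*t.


F = S*sqrt(t) + A*t
F = 10*sqrt(59) + 8*59
F = 10*7.681146 + 472

548.8115 mm


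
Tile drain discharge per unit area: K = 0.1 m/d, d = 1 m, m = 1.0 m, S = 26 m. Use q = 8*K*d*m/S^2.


q = 8*K*d*m/S^2
q = 8*0.1*1*1.0/26^2
q = 0.8000 / 676

0.0012 m/d


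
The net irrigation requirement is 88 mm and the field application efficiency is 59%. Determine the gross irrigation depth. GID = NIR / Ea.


Ea = 59% = 0.59
GID = NIR / Ea = 88 / 0.59 = 149.1525 mm

149.1525 mm


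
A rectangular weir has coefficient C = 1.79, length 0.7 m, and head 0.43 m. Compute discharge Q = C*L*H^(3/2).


Q = C * L * H^(3/2) = 1.79 * 0.7 * 0.43^1.5 = 1.79 * 0.7 * 0.281970

0.3533 m^3/s


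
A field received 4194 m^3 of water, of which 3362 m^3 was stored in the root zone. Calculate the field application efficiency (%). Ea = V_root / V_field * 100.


Ea = V_root / V_field * 100 = 3362 / 4194 * 100 = 80.1621%

80.1621 %


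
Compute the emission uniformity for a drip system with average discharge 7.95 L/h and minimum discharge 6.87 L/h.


EU = (q_min/q_avg)*100 = (6.87/7.95)*100 = 86.4151%

86.4151 %


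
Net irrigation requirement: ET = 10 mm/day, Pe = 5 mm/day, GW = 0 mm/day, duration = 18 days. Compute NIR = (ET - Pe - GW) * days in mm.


Daily deficit = ET - Pe - GW = 10 - 5 - 0 = 5 mm/day
NIR = 5 * 18 = 90 mm

90.0000 mm


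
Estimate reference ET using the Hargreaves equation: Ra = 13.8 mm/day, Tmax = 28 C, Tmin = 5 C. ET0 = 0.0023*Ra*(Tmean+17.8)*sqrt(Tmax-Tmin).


Tmean = (Tmax + Tmin)/2 = (28 + 5)/2 = 16.5
ET0 = 0.0023 * 13.8 * (16.5 + 17.8) * sqrt(28 - 5)
ET0 = 0.0023 * 13.8 * 34.3 * 4.795832

5.2211 mm/day


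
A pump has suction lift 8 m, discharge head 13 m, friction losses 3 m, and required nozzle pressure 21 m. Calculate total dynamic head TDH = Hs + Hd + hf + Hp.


TDH = Hs + Hd + hf + Hp = 8 + 13 + 3 + 21 = 45

45 m


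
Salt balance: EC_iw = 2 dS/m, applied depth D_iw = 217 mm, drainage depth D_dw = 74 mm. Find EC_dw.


EC_dw = EC_iw * D_iw / D_dw
EC_dw = 2 * 217 / 74
EC_dw = 434 / 74

5.8649 dS/m


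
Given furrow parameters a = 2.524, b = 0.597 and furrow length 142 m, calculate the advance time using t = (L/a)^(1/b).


t = (L/a)^(1/b)
t = (142/2.524)^(1/0.597)
t = 56.259905^(1/0.597)

854.3909 min


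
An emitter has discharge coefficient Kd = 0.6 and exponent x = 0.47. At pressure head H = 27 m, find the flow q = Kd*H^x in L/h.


q = Kd * H^x = 0.6 * 27^0.47 = 0.6 * 4.706965

2.8242 L/h


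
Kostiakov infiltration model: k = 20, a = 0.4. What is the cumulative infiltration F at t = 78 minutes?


F = k * t^a = 20 * 78^0.4
F = 20 * 5.712653

114.2531 mm


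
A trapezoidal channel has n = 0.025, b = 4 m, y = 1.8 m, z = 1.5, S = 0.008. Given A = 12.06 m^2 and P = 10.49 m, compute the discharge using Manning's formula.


R = A/P = 12.06/10.49 = 1.149666
Q = (1/0.025) * 12.06 * 1.149666^(2/3) * 0.008^0.5

47.3515 m^3/s


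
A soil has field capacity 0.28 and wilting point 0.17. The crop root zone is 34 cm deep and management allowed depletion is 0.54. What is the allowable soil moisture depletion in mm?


SMD = (FC - PWP) * d * MAD * 10
SMD = (0.28 - 0.17) * 34 * 0.54 * 10
SMD = 0.1100 * 34 * 0.54 * 10

20.1960 mm


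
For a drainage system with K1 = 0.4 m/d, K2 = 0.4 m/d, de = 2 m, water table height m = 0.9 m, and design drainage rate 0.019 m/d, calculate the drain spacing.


S^2 = 8*K2*de*m/q + 4*K1*m^2/q
S^2 = 8*0.4*2*0.9/0.019 + 4*0.4*0.9^2/0.019
S = sqrt(371.3684)

19.2709 m


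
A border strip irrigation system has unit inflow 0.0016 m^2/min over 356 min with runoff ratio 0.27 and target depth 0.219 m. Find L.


L = q*t/((1+r)*Z)
L = 0.0016*356/((1+0.27)*0.219)
L = 0.5696/0.27813

2.0480 m


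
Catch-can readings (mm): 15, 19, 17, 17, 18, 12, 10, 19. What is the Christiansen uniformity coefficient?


mean = 15.875000 mm
MAD = 2.656250 mm
CU = (1 - 2.656250/15.875000)*100

83.2677 %


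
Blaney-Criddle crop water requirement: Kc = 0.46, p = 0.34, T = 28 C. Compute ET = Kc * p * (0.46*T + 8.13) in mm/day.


ET = Kc * p * (0.46*T + 8.13)
ET = 0.46 * 0.34 * (0.46*28 + 8.13)
ET = 0.46 * 0.34 * 21.0100

3.2860 mm/day


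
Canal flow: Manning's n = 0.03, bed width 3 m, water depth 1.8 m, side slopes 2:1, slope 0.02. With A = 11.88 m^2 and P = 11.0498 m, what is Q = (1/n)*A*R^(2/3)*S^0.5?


R = A/P = 11.88/11.0498 = 1.075133
Q = (1/0.03) * 11.88 * 1.075133^(2/3) * 0.02^0.5

58.7740 m^3/s


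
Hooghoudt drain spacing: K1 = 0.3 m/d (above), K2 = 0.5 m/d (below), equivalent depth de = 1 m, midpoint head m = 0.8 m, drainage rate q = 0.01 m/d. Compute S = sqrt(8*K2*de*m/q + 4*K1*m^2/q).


S^2 = 8*K2*de*m/q + 4*K1*m^2/q
S^2 = 8*0.5*1*0.8/0.01 + 4*0.3*0.8^2/0.01
S = sqrt(396.8000)

19.9198 m


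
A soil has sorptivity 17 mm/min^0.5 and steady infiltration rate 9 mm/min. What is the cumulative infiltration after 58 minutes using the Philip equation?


F = S*sqrt(t) + A*t
F = 17*sqrt(58) + 9*58
F = 17*7.615773 + 522

651.4681 mm


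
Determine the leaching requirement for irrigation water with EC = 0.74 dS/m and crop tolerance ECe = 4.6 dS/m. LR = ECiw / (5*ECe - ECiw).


LR = ECiw / (5*ECe - ECiw)
LR = 0.74 / (5*4.6 - 0.74)
LR = 0.74 / 22.2600

0.0332


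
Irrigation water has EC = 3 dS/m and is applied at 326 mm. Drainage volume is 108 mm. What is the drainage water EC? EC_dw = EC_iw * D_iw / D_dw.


EC_dw = EC_iw * D_iw / D_dw
EC_dw = 3 * 326 / 108
EC_dw = 978 / 108

9.0556 dS/m


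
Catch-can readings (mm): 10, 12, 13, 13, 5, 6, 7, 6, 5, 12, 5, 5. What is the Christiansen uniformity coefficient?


mean = 8.250000 mm
MAD = 3.125000 mm
CU = (1 - 3.125000/8.250000)*100

62.1212 %


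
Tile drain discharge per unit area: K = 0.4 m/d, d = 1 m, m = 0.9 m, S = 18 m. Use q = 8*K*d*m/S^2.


q = 8*K*d*m/S^2
q = 8*0.4*1*0.9/18^2
q = 2.8800 / 324

0.0089 m/d


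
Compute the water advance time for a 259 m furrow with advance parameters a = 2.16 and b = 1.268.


t = (L/a)^(1/b)
t = (259/2.16)^(1/1.268)
t = 119.907407^(1/1.268)

43.5982 min


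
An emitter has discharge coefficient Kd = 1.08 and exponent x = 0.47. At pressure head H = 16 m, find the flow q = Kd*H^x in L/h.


q = Kd * H^x = 1.08 * 16^0.47 = 1.08 * 3.680751

3.9752 L/h


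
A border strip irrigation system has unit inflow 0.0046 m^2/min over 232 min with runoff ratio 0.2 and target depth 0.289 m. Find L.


L = q*t/((1+r)*Z)
L = 0.0046*232/((1+0.2)*0.289)
L = 1.0672/0.3468

3.0773 m


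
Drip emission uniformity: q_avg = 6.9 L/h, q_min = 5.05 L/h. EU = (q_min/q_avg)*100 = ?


EU = (q_min/q_avg)*100 = (5.05/6.9)*100 = 73.1884%

73.1884 %


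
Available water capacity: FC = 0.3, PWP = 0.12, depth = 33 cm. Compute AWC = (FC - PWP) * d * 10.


AWC = (FC - PWP) * d * 10
AWC = (0.3 - 0.12) * 33 * 10
AWC = 0.1800 * 33 * 10

59.4000 mm


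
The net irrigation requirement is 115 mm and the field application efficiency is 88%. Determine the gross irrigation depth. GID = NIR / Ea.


Ea = 88% = 0.88
GID = NIR / Ea = 115 / 0.88 = 130.6818 mm

130.6818 mm


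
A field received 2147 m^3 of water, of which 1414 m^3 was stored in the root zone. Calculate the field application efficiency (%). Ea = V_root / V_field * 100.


Ea = V_root / V_field * 100 = 1414 / 2147 * 100 = 65.8593%

65.8593 %


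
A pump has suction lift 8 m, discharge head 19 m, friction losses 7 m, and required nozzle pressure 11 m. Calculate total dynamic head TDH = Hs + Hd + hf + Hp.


TDH = Hs + Hd + hf + Hp = 8 + 19 + 7 + 11 = 45

45 m


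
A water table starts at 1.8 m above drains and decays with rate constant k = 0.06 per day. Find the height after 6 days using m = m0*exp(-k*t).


m = m0 * exp(-k*t)
m = 1.8 * exp(-0.06 * 6)
m = 1.8 * exp(-0.3600)

1.2558 m


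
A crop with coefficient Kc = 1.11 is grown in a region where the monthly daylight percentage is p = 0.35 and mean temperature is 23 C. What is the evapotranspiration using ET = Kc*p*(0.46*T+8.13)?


ET = Kc * p * (0.46*T + 8.13)
ET = 1.11 * 0.35 * (0.46*23 + 8.13)
ET = 1.11 * 0.35 * 18.7100

7.2688 mm/day


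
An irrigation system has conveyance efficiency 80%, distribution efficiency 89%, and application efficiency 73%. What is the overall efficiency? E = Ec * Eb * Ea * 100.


Ec = 0.8, Eb = 0.89, Ea = 0.73
E = 0.8 * 0.89 * 0.73 * 100 = 51.9760%

51.9760 %


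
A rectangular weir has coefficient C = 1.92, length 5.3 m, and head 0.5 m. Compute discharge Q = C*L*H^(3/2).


Q = C * L * H^(3/2) = 1.92 * 5.3 * 0.5^1.5 = 1.92 * 5.3 * 0.353553

3.5978 m^3/s


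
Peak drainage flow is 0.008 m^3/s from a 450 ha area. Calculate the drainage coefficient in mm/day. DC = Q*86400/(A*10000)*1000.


DC = Q * 86400 / (A * 10000) * 1000
DC = 0.008 * 86400 / (450 * 10000) * 1000
DC = 691200.0000 / 4500000

0.1536 mm/day


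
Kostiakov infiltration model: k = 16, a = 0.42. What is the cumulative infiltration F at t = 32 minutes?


F = k * t^a = 16 * 32^0.42
F = 16 * 4.287094

68.5935 mm


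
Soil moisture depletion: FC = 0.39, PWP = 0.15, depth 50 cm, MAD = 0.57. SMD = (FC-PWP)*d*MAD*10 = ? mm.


SMD = (FC - PWP) * d * MAD * 10
SMD = (0.39 - 0.15) * 50 * 0.57 * 10
SMD = 0.2400 * 50 * 0.57 * 10

68.4000 mm


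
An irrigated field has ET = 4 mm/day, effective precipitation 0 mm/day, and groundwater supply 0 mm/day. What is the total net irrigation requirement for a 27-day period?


Daily deficit = ET - Pe - GW = 4 - 0 - 0 = 4 mm/day
NIR = 4 * 27 = 108 mm

108.0000 mm


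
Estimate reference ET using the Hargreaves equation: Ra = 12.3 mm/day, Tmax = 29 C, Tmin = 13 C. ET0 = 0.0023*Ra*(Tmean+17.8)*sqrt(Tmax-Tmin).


Tmean = (Tmax + Tmin)/2 = (29 + 13)/2 = 21.0
ET0 = 0.0023 * 12.3 * (21.0 + 17.8) * sqrt(29 - 13)
ET0 = 0.0023 * 12.3 * 38.8 * 4.000000

4.3906 mm/day


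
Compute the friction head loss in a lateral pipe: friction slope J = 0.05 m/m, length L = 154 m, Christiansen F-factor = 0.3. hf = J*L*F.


hf = J * L * F = 0.05 * 154 * 0.3 = 2.3100 m

2.3100 m


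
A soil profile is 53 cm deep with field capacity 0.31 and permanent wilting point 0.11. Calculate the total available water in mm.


AWC = (FC - PWP) * d * 10
AWC = (0.31 - 0.11) * 53 * 10
AWC = 0.2000 * 53 * 10

106.0000 mm


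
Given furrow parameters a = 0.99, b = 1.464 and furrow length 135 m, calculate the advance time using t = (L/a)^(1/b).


t = (L/a)^(1/b)
t = (135/0.99)^(1/1.464)
t = 136.363636^(1/1.464)

28.7162 min


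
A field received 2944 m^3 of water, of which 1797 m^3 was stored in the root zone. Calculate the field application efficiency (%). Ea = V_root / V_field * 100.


Ea = V_root / V_field * 100 = 1797 / 2944 * 100 = 61.0394%

61.0394 %


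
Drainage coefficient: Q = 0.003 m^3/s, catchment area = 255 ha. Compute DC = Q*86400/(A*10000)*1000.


DC = Q * 86400 / (A * 10000) * 1000
DC = 0.003 * 86400 / (255 * 10000) * 1000
DC = 259200.0000 / 2550000

0.1016 mm/day


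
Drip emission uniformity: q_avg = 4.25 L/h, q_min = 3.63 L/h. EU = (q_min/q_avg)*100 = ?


EU = (q_min/q_avg)*100 = (3.63/4.25)*100 = 85.4118%

85.4118 %


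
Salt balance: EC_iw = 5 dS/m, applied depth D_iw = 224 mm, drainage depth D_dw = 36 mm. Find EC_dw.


EC_dw = EC_iw * D_iw / D_dw
EC_dw = 5 * 224 / 36
EC_dw = 1120 / 36

31.1111 dS/m


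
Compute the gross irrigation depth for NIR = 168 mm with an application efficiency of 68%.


Ea = 68% = 0.68
GID = NIR / Ea = 168 / 0.68 = 247.0588 mm

247.0588 mm


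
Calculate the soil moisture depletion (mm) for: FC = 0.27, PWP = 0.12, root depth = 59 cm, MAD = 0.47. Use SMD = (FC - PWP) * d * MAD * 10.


SMD = (FC - PWP) * d * MAD * 10
SMD = (0.27 - 0.12) * 59 * 0.47 * 10
SMD = 0.1500 * 59 * 0.47 * 10

41.5950 mm


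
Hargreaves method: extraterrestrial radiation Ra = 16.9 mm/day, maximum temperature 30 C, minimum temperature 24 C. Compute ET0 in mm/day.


Tmean = (Tmax + Tmin)/2 = (30 + 24)/2 = 27.0
ET0 = 0.0023 * 16.9 * (27.0 + 17.8) * sqrt(30 - 24)
ET0 = 0.0023 * 16.9 * 44.8 * 2.449490

4.2655 mm/day


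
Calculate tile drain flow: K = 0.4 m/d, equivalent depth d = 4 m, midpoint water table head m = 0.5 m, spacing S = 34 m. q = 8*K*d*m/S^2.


q = 8*K*d*m/S^2
q = 8*0.4*4*0.5/34^2
q = 6.4000 / 1156

0.0055 m/d


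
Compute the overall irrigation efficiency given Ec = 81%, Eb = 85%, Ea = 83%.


Ec = 0.81, Eb = 0.85, Ea = 0.83
E = 0.81 * 0.85 * 0.83 * 100 = 57.1455%

57.1455 %


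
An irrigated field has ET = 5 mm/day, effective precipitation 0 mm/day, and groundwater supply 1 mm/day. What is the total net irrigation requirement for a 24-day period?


Daily deficit = ET - Pe - GW = 5 - 0 - 1 = 4 mm/day
NIR = 4 * 24 = 96 mm

96.0000 mm


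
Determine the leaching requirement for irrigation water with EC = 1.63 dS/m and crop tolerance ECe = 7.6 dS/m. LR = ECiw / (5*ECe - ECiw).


LR = ECiw / (5*ECe - ECiw)
LR = 1.63 / (5*7.6 - 1.63)
LR = 1.63 / 36.3700

0.0448


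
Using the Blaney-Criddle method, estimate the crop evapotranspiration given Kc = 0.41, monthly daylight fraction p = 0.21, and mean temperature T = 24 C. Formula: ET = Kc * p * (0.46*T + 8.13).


ET = Kc * p * (0.46*T + 8.13)
ET = 0.41 * 0.21 * (0.46*24 + 8.13)
ET = 0.41 * 0.21 * 19.1700

1.6505 mm/day


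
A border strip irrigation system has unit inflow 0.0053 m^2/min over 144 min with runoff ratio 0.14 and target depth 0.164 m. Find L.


L = q*t/((1+r)*Z)
L = 0.0053*144/((1+0.14)*0.164)
L = 0.7632/0.18696

4.0822 m


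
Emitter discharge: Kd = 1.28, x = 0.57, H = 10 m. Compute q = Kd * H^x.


q = Kd * H^x = 1.28 * 10^0.57 = 1.28 * 3.715352

4.7557 L/h


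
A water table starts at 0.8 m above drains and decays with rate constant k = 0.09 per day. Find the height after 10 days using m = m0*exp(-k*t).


m = m0 * exp(-k*t)
m = 0.8 * exp(-0.09 * 10)
m = 0.8 * exp(-0.9000)

0.3253 m


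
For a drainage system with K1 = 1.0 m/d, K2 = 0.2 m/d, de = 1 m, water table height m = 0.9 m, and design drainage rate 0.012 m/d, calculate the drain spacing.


S^2 = 8*K2*de*m/q + 4*K1*m^2/q
S^2 = 8*0.2*1*0.9/0.012 + 4*1.0*0.9^2/0.012
S = sqrt(390.0000)

19.7484 m


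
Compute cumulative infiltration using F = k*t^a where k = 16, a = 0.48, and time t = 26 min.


F = k * t^a = 16 * 26^0.48
F = 16 * 4.777352

76.4376 mm


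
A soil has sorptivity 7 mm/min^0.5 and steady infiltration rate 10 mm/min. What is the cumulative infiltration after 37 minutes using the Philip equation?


F = S*sqrt(t) + A*t
F = 7*sqrt(37) + 10*37
F = 7*6.082763 + 370

412.5793 mm


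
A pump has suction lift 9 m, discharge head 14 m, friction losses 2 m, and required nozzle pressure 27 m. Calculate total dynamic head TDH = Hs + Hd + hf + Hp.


TDH = Hs + Hd + hf + Hp = 9 + 14 + 2 + 27 = 52

52 m


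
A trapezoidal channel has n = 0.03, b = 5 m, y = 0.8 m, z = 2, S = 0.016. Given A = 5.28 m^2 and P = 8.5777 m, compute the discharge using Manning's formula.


R = A/P = 5.28/8.5777 = 0.615550
Q = (1/0.03) * 5.28 * 0.615550^(2/3) * 0.016^0.5

16.1095 m^3/s


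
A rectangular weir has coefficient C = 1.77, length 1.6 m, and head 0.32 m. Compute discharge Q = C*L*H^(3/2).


Q = C * L * H^(3/2) = 1.77 * 1.6 * 0.32^1.5 = 1.77 * 1.6 * 0.181019

0.5126 m^3/s


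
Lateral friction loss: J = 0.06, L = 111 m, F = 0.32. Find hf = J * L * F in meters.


hf = J * L * F = 0.06 * 111 * 0.32 = 2.1312 m

2.1312 m


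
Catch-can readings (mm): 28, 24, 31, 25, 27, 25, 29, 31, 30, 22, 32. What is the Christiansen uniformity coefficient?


mean = 27.636364 mm
MAD = 2.760331 mm
CU = (1 - 2.760331/27.636364)*100

90.0120 %


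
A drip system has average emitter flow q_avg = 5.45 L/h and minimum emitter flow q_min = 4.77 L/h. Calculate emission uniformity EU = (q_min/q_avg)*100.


EU = (q_min/q_avg)*100 = (4.77/5.45)*100 = 87.5229%

87.5229 %


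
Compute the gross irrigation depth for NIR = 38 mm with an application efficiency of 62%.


Ea = 62% = 0.62
GID = NIR / Ea = 38 / 0.62 = 61.2903 mm

61.2903 mm


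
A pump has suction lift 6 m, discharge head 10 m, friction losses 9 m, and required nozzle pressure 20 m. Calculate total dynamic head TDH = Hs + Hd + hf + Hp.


TDH = Hs + Hd + hf + Hp = 6 + 10 + 9 + 20 = 45

45 m


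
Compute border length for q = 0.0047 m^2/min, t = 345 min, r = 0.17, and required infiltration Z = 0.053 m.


L = q*t/((1+r)*Z)
L = 0.0047*345/((1+0.17)*0.053)
L = 1.6215/0.06201

26.1490 m


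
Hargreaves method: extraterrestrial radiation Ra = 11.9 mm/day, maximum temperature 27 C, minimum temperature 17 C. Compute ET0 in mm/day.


Tmean = (Tmax + Tmin)/2 = (27 + 17)/2 = 22.0
ET0 = 0.0023 * 11.9 * (22.0 + 17.8) * sqrt(27 - 17)
ET0 = 0.0023 * 11.9 * 39.8 * 3.162278

3.4448 mm/day


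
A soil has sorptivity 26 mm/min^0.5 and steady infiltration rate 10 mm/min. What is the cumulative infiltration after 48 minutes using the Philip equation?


F = S*sqrt(t) + A*t
F = 26*sqrt(48) + 10*48
F = 26*6.928203 + 480

660.1333 mm


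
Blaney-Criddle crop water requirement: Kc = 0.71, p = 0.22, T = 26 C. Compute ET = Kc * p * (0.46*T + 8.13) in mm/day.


ET = Kc * p * (0.46*T + 8.13)
ET = 0.71 * 0.22 * (0.46*26 + 8.13)
ET = 0.71 * 0.22 * 20.0900

3.1381 mm/day


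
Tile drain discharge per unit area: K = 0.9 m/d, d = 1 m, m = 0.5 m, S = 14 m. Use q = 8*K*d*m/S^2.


q = 8*K*d*m/S^2
q = 8*0.9*1*0.5/14^2
q = 3.6000 / 196

0.0184 m/d
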